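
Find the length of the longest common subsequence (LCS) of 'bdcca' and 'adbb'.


DP table for LCS of 'bdcca' and 'adbb':
       a  d  b  b
    0  0  0  0  0
  b 0  0  0  1  1
  d 0  0  1  1  1
  c 0  0  1  1  1
  c 0  0  1  1  1
  a 0  1  1  1  1
LCS: 'b'
LCS length = 1

1


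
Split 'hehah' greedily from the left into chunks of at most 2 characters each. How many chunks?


'hehah' has 5 characters.
Chunking with max size 2:
  Chunk 1: 'he' (positions 0-1)
  Chunk 2: 'ha' (positions 2-3)
  Chunk 3: 'h' (positions 4-4)
Total chunks: ceil(5 / 2) = 3

3


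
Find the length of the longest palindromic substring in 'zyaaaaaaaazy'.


Scanning 'zyaaaaaaaazy' for palindromic substrings.
Substring at positions 2-9: 'aaaaaaaa'.
Check: reverse('aaaaaaaa') = 'aaaaaaaa' -> palindrome confirmed.
Neighbouring characters ('y' / 'z') break symmetry, so it cannot extend further.
No longer palindromic substring exists; longest length = 8

8


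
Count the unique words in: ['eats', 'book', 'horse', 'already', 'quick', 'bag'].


Listing all tokens and tracking unique types:
  Token 1: 'eats' -> NEW (unique so far: 1)
  Token 2: 'book' -> NEW (unique so far: 2)
  Token 3: 'horse' -> NEW (unique so far: 3)
  Token 4: 'already' -> NEW (unique so far: 4)
  Token 5: 'quick' -> NEW (unique so far: 5)
  Token 6: 'bag' -> NEW (unique so far: 6)
Unique types: ('already', 'bag', 'book', 'eats', 'horse', 'quick')
Vocabulary size: 6

6


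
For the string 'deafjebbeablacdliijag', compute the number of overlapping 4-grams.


String 'deafjebbeablacdliijag' has length L = 21.
Number of overlapping n-grams = L - n + 1
Substituting: 21 - 4 + 1 = 18

18


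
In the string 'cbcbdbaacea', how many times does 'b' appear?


Scanning 'cbcbdbaacea' for 'b':
  Position 1: 'b' -> MATCH (count: 1)
  Position 3: 'b' -> MATCH (count: 2)
  Position 5: 'b' -> MATCH (count: 3)
Total occurrences of 'b': 3

3


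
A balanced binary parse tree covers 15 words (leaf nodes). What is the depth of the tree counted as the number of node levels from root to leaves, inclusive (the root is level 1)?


In a balanced binary tree with n leaves the deepest leaf is ceil(log2(n)) edges below the root,
so counting node levels inclusive of root and leaves gives ceil(log2(n)) + 1 levels.
log2(15) = 3.9069
ceil(3.9069) = 4
levels = 4 + 1 = 5

5


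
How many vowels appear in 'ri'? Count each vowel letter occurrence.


Scanning each character of 'ri':
  Position 1: 'r' -> consonant (running count: 0)
  Position 2: 'i' -> vowel (running count: 1)
Total vowels: 1

1


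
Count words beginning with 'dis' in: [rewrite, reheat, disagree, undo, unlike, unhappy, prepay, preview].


Checking each word for prefix 'dis':
  'rewrite' -> no (count: 0)
  'reheat' -> no (count: 0)
  'disagree' -> YES, starts with 'dis' (count: 1)
  'undo' -> no (count: 1)
  'unlike' -> no (count: 1)
  'unhappy' -> no (count: 1)
  'prepay' -> no (count: 1)
  'preview' -> no (count: 1)
Total with prefix 'dis': 1

1


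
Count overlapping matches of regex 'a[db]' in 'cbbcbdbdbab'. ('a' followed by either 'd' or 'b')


Pattern: a[db] means 'a' followed by either 'd' or 'b'.
Scanning 'cbbcbdbdbab' position-by-position:
  Pos 0: window 'cb' -> no
  Pos 1: window 'bb' -> no
  Pos 2: window 'bc' -> no
  Pos 3: window 'cb' -> no
  Pos 4: window 'bd' -> no
  Pos 5: window 'db' -> no
  Pos 6: window 'bd' -> no
  Pos 7: window 'db' -> no
  Pos 8: window 'ba' -> no
  Pos 9: window 'ab' -> MATCH
  Pos 10: window 'b' -> no
Total matches: 1

1


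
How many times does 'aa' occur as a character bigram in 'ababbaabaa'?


Scanning 'ababbaabaa' for bigram 'aa':
  Position 0: 'ab' -> no
  Position 1: 'ba' -> no
  Position 2: 'ab' -> no
  Position 3: 'bb' -> no
  Position 4: 'ba' -> no
  Position 5: 'aa' -> MATCH
  Position 6: 'ab' -> no
  Position 7: 'ba' -> no
  Position 8: 'aa' -> MATCH
Total matches: 2

2


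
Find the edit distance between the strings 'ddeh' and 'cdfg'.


Building DP table for s1='ddeh' (len 4) and s2='cdfg' (len 4):
       c  d  f  g
    0  1  2  3  4
  d 1  1  1  2  3
  d 2  2  1  2  3
  e 3  3  2  2  3
  h 4  4  3  3  3
Edit distance = dp[4][4] = 3

3


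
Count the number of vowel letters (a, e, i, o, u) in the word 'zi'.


Scanning each character of 'zi':
  Position 1: 'z' -> consonant (running count: 0)
  Position 2: 'i' -> vowel (running count: 1)
Total vowels: 1

1


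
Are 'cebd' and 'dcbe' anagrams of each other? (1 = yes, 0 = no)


Sort characters of 'cebd': 'bcde'
Sort characters of 'dcbe': 'bcde'
Sorted forms match -> they ARE anagrams
Result: 1

1


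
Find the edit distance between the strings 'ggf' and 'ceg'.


Building DP table for s1='ggf' (len 3) and s2='ceg' (len 3):
       c  e  g
    0  1  2  3
  g 1  1  2  2
  g 2  2  2  2
  f 3  3  3  3
Edit distance = dp[3][3] = 3

3


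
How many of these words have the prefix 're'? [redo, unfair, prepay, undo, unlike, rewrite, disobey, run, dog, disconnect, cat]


Checking each word for prefix 're':
  'redo' -> YES, starts with 're' (count: 1)
  'unfair' -> no (count: 1)
  'prepay' -> no (count: 1)
  'undo' -> no (count: 1)
  'unlike' -> no (count: 1)
  'rewrite' -> YES, starts with 're' (count: 2)
  'disobey' -> no (count: 2)
  'run' -> no (count: 2)
  'dog' -> no (count: 2)
  'disconnect' -> no (count: 2)
  'cat' -> no (count: 2)
Total with prefix 're': 2

2


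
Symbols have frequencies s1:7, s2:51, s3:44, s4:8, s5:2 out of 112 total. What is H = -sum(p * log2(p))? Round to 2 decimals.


Computing entropy H = -sum(p_i * log2(p_i)):
  s1: p = 7/112 = 0.0625, -p*log2(p) = 0.2500
  s2: p = 51/112 = 0.4554, -p*log2(p) = 0.5168
  s3: p = 44/112 = 0.3929, -p*log2(p) = 0.5295
  s4: p = 8/112 = 0.0714, -p*log2(p) = 0.2720
  s5: p = 2/112 = 0.0179, -p*log2(p) = 0.1037
H = sum of terms = 1.6720
Rounded to 2 decimals: 1.67

1.67


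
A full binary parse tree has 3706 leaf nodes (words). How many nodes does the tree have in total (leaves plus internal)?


Leaf nodes (terminals): 3706
Internal nodes = n - 1 = 3706 - 1 = 3705
Total = leaves + internal = 3706 + 3705 = 7411

7411


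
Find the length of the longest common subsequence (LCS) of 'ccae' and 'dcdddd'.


DP table for LCS of 'ccae' and 'dcdddd':
       d  c  d  d  d  d
    0  0  0  0  0  0  0
  c 0  0  1  1  1  1  1
  c 0  0  1  1  1  1  1
  a 0  0  1  1  1  1  1
  e 0  0  1  1  1  1  1
LCS: 'c'
LCS length = 1

1


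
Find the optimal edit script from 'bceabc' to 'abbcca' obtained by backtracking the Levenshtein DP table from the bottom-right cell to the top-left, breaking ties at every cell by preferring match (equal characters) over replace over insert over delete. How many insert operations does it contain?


Edit distance = 5. Backtracking from cell (6, 6) with preference match > replace > insert > delete,
then listing the resulting alignment 'bceabc' -> 'abbcca' left to right:
  Step 1: insert 'a' [insertion #1]
  Step 2: insert 'b' [insertion #2]
  Step 3: keep 'b'
  Step 4: keep 'c'
  Step 5: replace e->c
  Step 6: keep 'a'
  Step 7: delete 'b'
  Step 8: delete 'c'
Total insertions: 2

2


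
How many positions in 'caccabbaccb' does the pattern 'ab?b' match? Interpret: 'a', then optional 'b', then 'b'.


Pattern: ab?b means 'a', then optional 'b', then 'b'.
Scanning 'caccabbaccb' position-by-position:
  Pos 0: window 'cac' -> no
  Pos 1: window 'acc' -> no
  Pos 2: window 'cca' -> no
  Pos 3: window 'cab' -> no
  Pos 4: window 'abb' -> MATCH
  Pos 5: window 'bba' -> no
  Pos 6: window 'bac' -> no
  Pos 7: window 'acc' -> no
  Pos 8: window 'ccb' -> no
  Pos 9: window 'cb' -> no
  Pos 10: window 'b' -> no
Total matches: 1

1


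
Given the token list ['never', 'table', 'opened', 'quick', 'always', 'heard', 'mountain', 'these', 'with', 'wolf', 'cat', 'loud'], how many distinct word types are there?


Listing all tokens and tracking unique types:
  Token 1: 'never' -> NEW (unique so far: 1)
  Token 2: 'table' -> NEW (unique so far: 2)
  Token 3: 'opened' -> NEW (unique so far: 3)
  Token 4: 'quick' -> NEW (unique so far: 4)
  Token 5: 'always' -> NEW (unique so far: 5)
  Token 6: 'heard' -> NEW (unique so far: 6)
  Token 7: 'mountain' -> NEW (unique so far: 7)
  Token 8: 'these' -> NEW (unique so far: 8)
  Token 9: 'with' -> NEW (unique so far: 9)
  Token 10: 'wolf' -> NEW (unique so far: 10)
  Token 11: 'cat' -> NEW (unique so far: 11)
  Token 12: 'loud' -> NEW (unique so far: 12)
Unique types: ('always', 'cat', 'heard', 'loud', 'mountain', 'never', 'opened', 'quick', 'table', 'these', 'with', 'wolf')
Vocabulary size: 12

12


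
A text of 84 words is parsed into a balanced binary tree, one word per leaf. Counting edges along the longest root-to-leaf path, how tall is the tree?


In a balanced binary tree with n leaves the deepest leaf is ceil(log2(n)) edges below the root.
log2(84) = 6.3923
ceil(6.3923) = 7
height (edges) = 7

7


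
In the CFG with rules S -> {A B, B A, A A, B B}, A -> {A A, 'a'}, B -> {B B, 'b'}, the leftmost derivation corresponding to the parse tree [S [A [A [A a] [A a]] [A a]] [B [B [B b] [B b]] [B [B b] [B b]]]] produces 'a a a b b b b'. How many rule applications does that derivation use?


Every bracketed nonterminal node [X ...] in the tree is produced by exactly one rule application.
Reading the tree off as a leftmost derivation:
  Step 1: S  =>  A B   (applied S -> A B)
  Step 2: A B  =>  A A B   (applied A -> A A)
  Step 3: A A B  =>  A A A B   (applied A -> A A)
  Step 4: A A A B  =>  a A A B   (applied A -> a)
  Step 5: a A A B  =>  a a A B   (applied A -> a)
  Step 6: a a A B  =>  a a a B   (applied A -> a)
  Step 7: a a a B  =>  a a a B B   (applied B -> B B)
  Step 8: a a a B B  =>  a a a B B B   (applied B -> B B)
  Step 9: a a a B B B  =>  a a a b B B   (applied B -> b)
  Step 10: a a a b B B  =>  a a a b b B   (applied B -> b)
  Step 11: a a a b b B  =>  a a a b b B B   (applied B -> B B)
  Step 12: a a a b b B B  =>  a a a b b b B   (applied B -> b)
  Step 13: a a a b b b B  =>  a a a b b b b   (applied B -> b)
Final yield: a a a b b b b
Total rewrite steps: 13

13


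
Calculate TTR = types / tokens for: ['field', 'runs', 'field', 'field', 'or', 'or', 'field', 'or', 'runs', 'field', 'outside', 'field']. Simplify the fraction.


Tokens: 12
Unique types: ('field', 'or', 'outside', 'runs') = 4
TTR = 4/12
Simplify: divide both by 4 -> 1/3
TTR = 1/3

1/3


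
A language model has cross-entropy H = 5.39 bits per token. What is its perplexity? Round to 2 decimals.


Perplexity formula: PP = 2^H
H = 5.39
PP = 2^5.39
Decompose: 2^5.39 = 2^5 * 2^0.39
2^5 = 32, 2^0.39 ~ 1.3103934
PP ~ 32 * 1.3103934 = 41.9325888
Rounded to 2 decimals: 41.93

41.93


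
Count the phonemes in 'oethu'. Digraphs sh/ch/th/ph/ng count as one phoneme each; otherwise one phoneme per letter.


Parsing 'oethu' greedily, digraphs first:
  'o' -> vowel phoneme (phonemes so far: 1)
  'e' -> vowel phoneme (phonemes so far: 2)
  'th' -> digraph (1 consonant phoneme) (phonemes so far: 3)
  'u' -> vowel phoneme (phonemes so far: 4)
Total phonemes: 4

4


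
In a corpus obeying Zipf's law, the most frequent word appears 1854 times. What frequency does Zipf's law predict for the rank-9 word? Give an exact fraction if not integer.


Zipf's law: freq(rank) = f1 / rank
f1 = 1854, rank = 9
freq = 1854 / 9
= 206

206


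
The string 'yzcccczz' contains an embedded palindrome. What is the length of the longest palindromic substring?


Scanning 'yzcccczz' for palindromic substrings.
Substring at positions 1-6: 'zccccz'.
Check: reverse('zccccz') = 'zccccz' -> palindrome confirmed.
Neighbouring characters ('y' / 'z') break symmetry, so it cannot extend further.
No longer palindromic substring exists; longest length = 6

6


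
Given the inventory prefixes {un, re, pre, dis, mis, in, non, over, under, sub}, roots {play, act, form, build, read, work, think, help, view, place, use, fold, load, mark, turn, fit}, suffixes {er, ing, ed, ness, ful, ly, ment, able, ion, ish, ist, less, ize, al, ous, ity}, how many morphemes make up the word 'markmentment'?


Segmenting 'markmentment' against the inventory:
  'mark' -> root (morpheme 1)
  'ment' -> suffix (morpheme 2)
  'ment' -> suffix (morpheme 3)
Total morphemes: 3

3


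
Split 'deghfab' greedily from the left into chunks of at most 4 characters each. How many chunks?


'deghfab' has 7 characters.
Chunking with max size 4:
  Chunk 1: 'degh' (positions 0-3)
  Chunk 2: 'fab' (positions 4-6)
Total chunks: ceil(7 / 4) = 2

2


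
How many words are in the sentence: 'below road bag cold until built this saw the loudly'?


Counting words by splitting on spaces:
  Word 1: 'below'
  Word 2: 'road'
  Word 3: 'bag'
  Word 4: 'cold'
  Word 5: 'until'
  Word 6: 'built'
  Word 7: 'this'
  Word 8: 'saw'
  Word 9: 'the'
  Word 10: 'loudly'
Total words: 10

10


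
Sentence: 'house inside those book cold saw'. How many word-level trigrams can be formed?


Word trigrams from [6] words:
  Trigram 1: (house inside those)
  Trigram 2: (inside those book)
  Trigram 3: (those book cold)
  Trigram 4: (book cold saw)
Total word trigrams: 6 - 2 = 4

4


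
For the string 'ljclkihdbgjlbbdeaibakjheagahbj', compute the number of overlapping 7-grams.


String 'ljclkihdbgjlbbdeaibakjheagahbj' has length L = 30.
Number of overlapping n-grams = L - n + 1
Substituting: 30 - 7 + 1 = 24

24


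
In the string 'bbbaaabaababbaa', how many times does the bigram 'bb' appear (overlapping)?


Scanning 'bbbaaabaababbaa' for bigram 'bb':
  Position 0: 'bb' -> MATCH
  Position 1: 'bb' -> MATCH
  Position 2: 'ba' -> no
  Position 3: 'aa' -> no
  Position 4: 'aa' -> no
  Position 5: 'ab' -> no
  Position 6: 'ba' -> no
  Position 7: 'aa' -> no
  Position 8: 'ab' -> no
  Position 9: 'ba' -> no
  Position 10: 'ab' -> no
  Position 11: 'bb' -> MATCH
  Position 12: 'ba' -> no
  Position 13: 'aa' -> no
Total matches: 3

3


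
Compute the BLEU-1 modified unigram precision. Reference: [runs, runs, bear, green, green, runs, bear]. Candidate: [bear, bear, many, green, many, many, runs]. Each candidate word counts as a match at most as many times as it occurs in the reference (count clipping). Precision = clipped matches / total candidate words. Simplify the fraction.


Reference word counts: {'bear': 2, 'green': 2, 'runs': 3}
Checking each candidate word (with clipping):
  'bear' -> in reference (ref count 2, used 1/2) -> match (matches: 1)
  'bear' -> in reference (ref count 2, used 2/2) -> match (matches: 2)
  'many' -> not in reference -> no match (matches: 2)
  'green' -> in reference (ref count 2, used 1/2) -> match (matches: 3)
  'many' -> not in reference -> no match (matches: 3)
  'many' -> not in reference -> no match (matches: 3)
  'runs' -> in reference (ref count 3, used 1/3) -> match (matches: 4)
Clipped matches: 4, Candidate length: 7
Precision = 4/7

4/7


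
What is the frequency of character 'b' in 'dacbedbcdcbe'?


Scanning 'dacbedbcdcbe' for 'b':
  Position 3: 'b' -> MATCH (count: 1)
  Position 6: 'b' -> MATCH (count: 2)
  Position 10: 'b' -> MATCH (count: 3)
Total occurrences of 'b': 3

3


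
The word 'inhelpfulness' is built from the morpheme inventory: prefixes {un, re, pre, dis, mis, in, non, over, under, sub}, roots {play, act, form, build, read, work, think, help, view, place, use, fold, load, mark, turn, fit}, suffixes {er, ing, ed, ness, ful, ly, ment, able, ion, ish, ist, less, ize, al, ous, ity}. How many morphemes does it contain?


Segmenting 'inhelpfulness' against the inventory:
  'in' -> prefix (morpheme 1)
  'help' -> root (morpheme 2)
  'ful' -> suffix (morpheme 3)
  'ness' -> suffix (morpheme 4)
Total morphemes: 4

4


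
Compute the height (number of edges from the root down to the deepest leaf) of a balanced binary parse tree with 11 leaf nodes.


In a balanced binary tree with n leaves the deepest leaf is ceil(log2(n)) edges below the root.
log2(11) = 3.4594
ceil(3.4594) = 4
height (edges) = 4

4


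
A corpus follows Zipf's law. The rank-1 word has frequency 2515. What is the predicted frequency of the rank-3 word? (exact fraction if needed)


Zipf's law: freq(rank) = f1 / rank
f1 = 2515, rank = 3
freq = 2515 / 3
GCD(2515, 3) = 1
Simplified: 2515/3

2515/3


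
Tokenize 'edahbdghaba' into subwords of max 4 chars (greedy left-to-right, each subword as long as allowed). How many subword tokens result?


'edahbdghaba' has 11 characters.
Chunking with max size 4:
  Chunk 1: 'edah' (positions 0-3)
  Chunk 2: 'bdgh' (positions 4-7)
  Chunk 3: 'aba' (positions 8-10)
Total chunks: ceil(11 / 4) = 3

3


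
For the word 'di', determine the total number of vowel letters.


Scanning each character of 'di':
  Position 1: 'd' -> consonant (running count: 0)
  Position 2: 'i' -> vowel (running count: 1)
Total vowels: 1

1


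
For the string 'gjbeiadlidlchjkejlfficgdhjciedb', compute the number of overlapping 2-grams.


String 'gjbeiadlidlchjkejlfficgdhjciedb' has length L = 31.
Number of overlapping n-grams = L - n + 1
Substituting: 31 - 2 + 1 = 30

30


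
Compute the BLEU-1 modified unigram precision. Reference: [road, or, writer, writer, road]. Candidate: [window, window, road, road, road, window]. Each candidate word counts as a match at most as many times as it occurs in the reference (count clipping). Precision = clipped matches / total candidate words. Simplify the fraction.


Reference word counts: {'or': 1, 'road': 2, 'writer': 2}
Checking each candidate word (with clipping):
  'window' -> not in reference -> no match (matches: 0)
  'window' -> not in reference -> no match (matches: 0)
  'road' -> in reference (ref count 2, used 1/2) -> match (matches: 1)
  'road' -> in reference (ref count 2, used 2/2) -> match (matches: 2)
  'road' -> ref count 2 already used up (2/2) -> clipped, no match (matches: 2)
  'window' -> not in reference -> no match (matches: 2)
Clipped matches: 2, Candidate length: 6
Precision = 2/6 = 1/3

1/3


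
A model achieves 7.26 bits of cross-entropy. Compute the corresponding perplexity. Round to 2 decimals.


Perplexity formula: PP = 2^H
H = 7.26
PP = 2^7.26
Decompose: 2^7.26 = 2^7 * 2^0.26
2^7 = 128, 2^0.26 ~ 1.1974787
PP ~ 128 * 1.1974787 = 153.2772736
Rounded to 2 decimals: 153.28

153.28


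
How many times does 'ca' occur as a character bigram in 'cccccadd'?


Scanning 'cccccadd' for bigram 'ca':
  Position 0: 'cc' -> no
  Position 1: 'cc' -> no
  Position 2: 'cc' -> no
  Position 3: 'cc' -> no
  Position 4: 'ca' -> MATCH
  Position 5: 'ad' -> no
  Position 6: 'dd' -> no
Total matches: 1

1


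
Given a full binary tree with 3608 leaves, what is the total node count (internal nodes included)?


Leaf nodes (terminals): 3608
Internal nodes = n - 1 = 3608 - 1 = 3607
Total = leaves + internal = 3608 + 3607 = 7215

7215


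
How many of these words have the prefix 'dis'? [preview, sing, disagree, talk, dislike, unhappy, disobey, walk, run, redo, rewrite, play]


Checking each word for prefix 'dis':
  'preview' -> no (count: 0)
  'sing' -> no (count: 0)
  'disagree' -> YES, starts with 'dis' (count: 1)
  'talk' -> no (count: 1)
  'dislike' -> YES, starts with 'dis' (count: 2)
  'unhappy' -> no (count: 2)
  'disobey' -> YES, starts with 'dis' (count: 3)
  'walk' -> no (count: 3)
  'run' -> no (count: 3)
  'redo' -> no (count: 3)
  'rewrite' -> no (count: 3)
  'play' -> no (count: 3)
Total with prefix 'dis': 3

3


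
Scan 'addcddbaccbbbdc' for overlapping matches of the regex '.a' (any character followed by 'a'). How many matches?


Pattern: .a means any character followed by 'a'.
Scanning 'addcddbaccbbbdc' position-by-position:
  Pos 0: window 'ad' -> no
  Pos 1: window 'dd' -> no
  Pos 2: window 'dc' -> no
  Pos 3: window 'cd' -> no
  Pos 4: window 'dd' -> no
  Pos 5: window 'db' -> no
  Pos 6: window 'ba' -> MATCH
  Pos 7: window 'ac' -> no
  Pos 8: window 'cc' -> no
  Pos 9: window 'cb' -> no
  Pos 10: window 'bb' -> no
  Pos 11: window 'bb' -> no
  Pos 12: window 'bd' -> no
  Pos 13: window 'dc' -> no
  Pos 14: window 'c' -> no
Total matches: 1

1


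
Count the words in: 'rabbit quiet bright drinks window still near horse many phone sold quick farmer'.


Counting words by splitting on spaces:
  Word 1: 'rabbit'
  Word 2: 'quiet'
  Word 3: 'bright'
  Word 4: 'drinks'
  Word 5: 'window'
  Word 6: 'still'
  Word 7: 'near'
  Word 8: 'horse'
  Word 9: 'many'
  Word 10: 'phone'
  Word 11: 'sold'
  Word 12: 'quick'
  Word 13: 'farmer'
Total words: 13

13


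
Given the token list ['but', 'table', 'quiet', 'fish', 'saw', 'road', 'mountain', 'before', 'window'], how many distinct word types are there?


Listing all tokens and tracking unique types:
  Token 1: 'but' -> NEW (unique so far: 1)
  Token 2: 'table' -> NEW (unique so far: 2)
  Token 3: 'quiet' -> NEW (unique so far: 3)
  Token 4: 'fish' -> NEW (unique so far: 4)
  Token 5: 'saw' -> NEW (unique so far: 5)
  Token 6: 'road' -> NEW (unique so far: 6)
  Token 7: 'mountain' -> NEW (unique so far: 7)
  Token 8: 'before' -> NEW (unique so far: 8)
  Token 9: 'window' -> NEW (unique so far: 9)
Unique types: ('before', 'but', 'fish', 'mountain', 'quiet', 'road', 'saw', 'table', 'window')
Vocabulary size: 9

9


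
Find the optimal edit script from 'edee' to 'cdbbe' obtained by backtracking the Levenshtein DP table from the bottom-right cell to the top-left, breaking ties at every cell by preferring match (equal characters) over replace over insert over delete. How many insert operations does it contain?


Edit distance = 3. Backtracking from cell (4, 5) with preference match > replace > insert > delete,
then listing the resulting alignment 'edee' -> 'cdbbe' left to right:
  Step 1: replace e->c
  Step 2: keep 'd'
  Step 3: insert 'b' [insertion #1]
  Step 4: replace e->b
  Step 5: keep 'e'
Total insertions: 1

1


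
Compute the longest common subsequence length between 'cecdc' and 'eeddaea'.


DP table for LCS of 'cecdc' and 'eeddaea':
       e  e  d  d  a  e  a
    0  0  0  0  0  0  0  0
  c 0  0  0  0  0  0  0  0
  e 0  1  1  1  1  1  1  1
  c 0  1  1  1  1  1  1  1
  d 0  1  1  2  2  2  2  2
  c 0  1  1  2  2  2  2  2
LCS: 'ed'
LCS length = 2

2


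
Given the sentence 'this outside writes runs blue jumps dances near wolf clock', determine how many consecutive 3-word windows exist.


Word trigrams from [10] words:
  Trigram 1: (this outside writes)
  Trigram 2: (outside writes runs)
  Trigram 3: (writes runs blue)
  Trigram 4: (runs blue jumps)
  Trigram 5: (blue jumps dances)
  Trigram 6: (jumps dances near)
  Trigram 7: (dances near wolf)
  Trigram 8: (near wolf clock)
Total word trigrams: 10 - 2 = 8

8


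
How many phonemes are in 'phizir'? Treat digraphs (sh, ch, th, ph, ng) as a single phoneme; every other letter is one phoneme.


Parsing 'phizir' greedily, digraphs first:
  'ph' -> digraph (1 consonant phoneme) (phonemes so far: 1)
  'i' -> vowel phoneme (phonemes so far: 2)
  'z' -> consonant phoneme (phonemes so far: 3)
  'i' -> vowel phoneme (phonemes so far: 4)
  'r' -> consonant phoneme (phonemes so far: 5)
Total phonemes: 5

5


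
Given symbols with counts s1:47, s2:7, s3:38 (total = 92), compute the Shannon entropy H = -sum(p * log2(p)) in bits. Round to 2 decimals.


Computing entropy H = -sum(p_i * log2(p_i)):
  s1: p = 47/92 = 0.5109, -p*log2(p) = 0.4950
  s2: p = 7/92 = 0.0761, -p*log2(p) = 0.2828
  s3: p = 38/92 = 0.4130, -p*log2(p) = 0.5269
H = sum of terms = 1.3047
Rounded to 2 decimals: 1.30

1.30


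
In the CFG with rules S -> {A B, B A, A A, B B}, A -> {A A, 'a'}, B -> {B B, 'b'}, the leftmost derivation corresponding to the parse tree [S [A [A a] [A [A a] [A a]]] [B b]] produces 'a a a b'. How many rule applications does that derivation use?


Every bracketed nonterminal node [X ...] in the tree is produced by exactly one rule application.
Reading the tree off as a leftmost derivation:
  Step 1: S  =>  A B   (applied S -> A B)
  Step 2: A B  =>  A A B   (applied A -> A A)
  Step 3: A A B  =>  a A B   (applied A -> a)
  Step 4: a A B  =>  a A A B   (applied A -> A A)
  Step 5: a A A B  =>  a a A B   (applied A -> a)
  Step 6: a a A B  =>  a a a B   (applied A -> a)
  Step 7: a a a B  =>  a a a b   (applied B -> b)
Final yield: a a a b
Total rewrite steps: 7

7


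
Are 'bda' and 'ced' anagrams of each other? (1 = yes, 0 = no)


Sort characters of 'bda': 'abd'
Sort characters of 'ced': 'cde'
Sorted forms differ -> they are NOT anagrams
Result: 0

0


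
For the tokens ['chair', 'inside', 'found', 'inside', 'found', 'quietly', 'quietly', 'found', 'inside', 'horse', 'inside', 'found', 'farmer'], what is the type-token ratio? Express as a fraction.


Tokens: 13
Unique types: ('chair', 'farmer', 'found', 'horse', 'inside', 'quietly') = 6
TTR = 6/13
Already in lowest terms.

6/13


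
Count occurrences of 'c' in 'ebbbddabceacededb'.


Scanning 'ebbbddabceacededb' for 'c':
  Position 8: 'c' -> MATCH (count: 1)
  Position 11: 'c' -> MATCH (count: 2)
Total occurrences of 'c': 2

2


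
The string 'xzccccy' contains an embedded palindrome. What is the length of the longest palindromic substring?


Scanning 'xzccccy' for palindromic substrings.
Substring at positions 2-5: 'cccc'.
Check: reverse('cccc') = 'cccc' -> palindrome confirmed.
Neighbouring characters ('z' / 'y') break symmetry, so it cannot extend further.
No longer palindromic substring exists; longest length = 4

4


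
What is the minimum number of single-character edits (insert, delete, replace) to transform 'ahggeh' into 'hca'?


Building DP table for s1='ahggeh' (len 6) and s2='hca' (len 3):
       h  c  a
    0  1  2  3
  a 1  1  2  2
  h 2  1  2  3
  g 3  2  2  3
  g 4  3  3  3
  e 5  4  4  4
  h 6  5  5  5
Edit distance = dp[6][3] = 5

5


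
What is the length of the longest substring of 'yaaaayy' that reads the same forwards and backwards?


Scanning 'yaaaayy' for palindromic substrings.
Substring at positions 0-5: 'yaaaay'.
Check: reverse('yaaaay') = 'yaaaay' -> palindrome confirmed.
Neighbouring characters ('-' / 'y') break symmetry, so it cannot extend further.
No longer palindromic substring exists; longest length = 6

6


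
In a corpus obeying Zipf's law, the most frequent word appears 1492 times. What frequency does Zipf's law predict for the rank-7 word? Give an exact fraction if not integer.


Zipf's law: freq(rank) = f1 / rank
f1 = 1492, rank = 7
freq = 1492 / 7
GCD(1492, 7) = 1
Simplified: 1492/7

1492/7


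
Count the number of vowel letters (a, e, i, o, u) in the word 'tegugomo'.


Scanning each character of 'tegugomo':
  Position 1: 't' -> consonant (running count: 0)
  Position 2: 'e' -> vowel (running count: 1)
  Position 3: 'g' -> consonant (running count: 1)
  Position 4: 'u' -> vowel (running count: 2)
  Position 5: 'g' -> consonant (running count: 2)
  Position 6: 'o' -> vowel (running count: 3)
  Position 7: 'm' -> consonant (running count: 3)
  Position 8: 'o' -> vowel (running count: 4)
Total vowels: 4

4


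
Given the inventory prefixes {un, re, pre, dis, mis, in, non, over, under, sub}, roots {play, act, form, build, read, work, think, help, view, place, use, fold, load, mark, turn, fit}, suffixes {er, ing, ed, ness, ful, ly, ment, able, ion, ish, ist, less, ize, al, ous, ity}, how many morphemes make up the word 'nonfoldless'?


Segmenting 'nonfoldless' against the inventory:
  'non' -> prefix (morpheme 1)
  'fold' -> root (morpheme 2)
  'less' -> suffix (morpheme 3)
Total morphemes: 3

3


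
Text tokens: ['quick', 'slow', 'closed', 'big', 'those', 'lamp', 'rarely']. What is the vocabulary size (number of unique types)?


Listing all tokens and tracking unique types:
  Token 1: 'quick' -> NEW (unique so far: 1)
  Token 2: 'slow' -> NEW (unique so far: 2)
  Token 3: 'closed' -> NEW (unique so far: 3)
  Token 4: 'big' -> NEW (unique so far: 4)
  Token 5: 'those' -> NEW (unique so far: 5)
  Token 6: 'lamp' -> NEW (unique so far: 6)
  Token 7: 'rarely' -> NEW (unique so far: 7)
Unique types: ('big', 'closed', 'lamp', 'quick', 'rarely', 'slow', 'those')
Vocabulary size: 7

7


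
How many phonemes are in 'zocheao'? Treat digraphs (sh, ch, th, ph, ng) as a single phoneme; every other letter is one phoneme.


Parsing 'zocheao' greedily, digraphs first:
  'z' -> consonant phoneme (phonemes so far: 1)
  'o' -> vowel phoneme (phonemes so far: 2)
  'ch' -> digraph (1 consonant phoneme) (phonemes so far: 3)
  'e' -> vowel phoneme (phonemes so far: 4)
  'a' -> vowel phoneme (phonemes so far: 5)
  'o' -> vowel phoneme (phonemes so far: 6)
Total phonemes: 6

6


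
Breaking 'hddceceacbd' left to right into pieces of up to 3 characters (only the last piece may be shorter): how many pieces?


'hddceceacbd' has 11 characters.
Chunking with max size 3:
  Chunk 1: 'hdd' (positions 0-2)
  Chunk 2: 'cec' (positions 3-5)
  Chunk 3: 'eac' (positions 6-8)
  Chunk 4: 'bd' (positions 9-10)
Total chunks: ceil(11 / 3) = 4

4


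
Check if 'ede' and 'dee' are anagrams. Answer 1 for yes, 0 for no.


Sort characters of 'ede': 'dee'
Sort characters of 'dee': 'dee'
Sorted forms match -> they ARE anagrams
Result: 1

1


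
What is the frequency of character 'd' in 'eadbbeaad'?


Scanning 'eadbbeaad' for 'd':
  Position 2: 'd' -> MATCH (count: 1)
  Position 8: 'd' -> MATCH (count: 2)
Total occurrences of 'd': 2

2


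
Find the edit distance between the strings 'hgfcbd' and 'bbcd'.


Building DP table for s1='hgfcbd' (len 6) and s2='bbcd' (len 4):
       b  b  c  d
    0  1  2  3  4
  h 1  1  2  3  4
  g 2  2  2  3  4
  f 3  3  3  3  4
  c 4  4  4  3  4
  b 5  4  4  4  4
  d 6  5  5  5  4
Edit distance = dp[6][4] = 4

4


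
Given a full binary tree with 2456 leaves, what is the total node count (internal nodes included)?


Leaf nodes (terminals): 2456
Internal nodes = n - 1 = 2456 - 1 = 2455
Total = leaves + internal = 2456 + 2455 = 4911

4911


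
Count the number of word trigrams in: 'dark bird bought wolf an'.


Word trigrams from [5] words:
  Trigram 1: (dark bird bought)
  Trigram 2: (bird bought wolf)
  Trigram 3: (bought wolf an)
Total word trigrams: 5 - 2 = 3

3


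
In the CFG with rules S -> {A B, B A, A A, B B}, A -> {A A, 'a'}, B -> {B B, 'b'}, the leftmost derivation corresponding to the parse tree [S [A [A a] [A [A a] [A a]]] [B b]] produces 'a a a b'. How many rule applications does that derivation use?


Every bracketed nonterminal node [X ...] in the tree is produced by exactly one rule application.
Reading the tree off as a leftmost derivation:
  Step 1: S  =>  A B   (applied S -> A B)
  Step 2: A B  =>  A A B   (applied A -> A A)
  Step 3: A A B  =>  a A B   (applied A -> a)
  Step 4: a A B  =>  a A A B   (applied A -> A A)
  Step 5: a A A B  =>  a a A B   (applied A -> a)
  Step 6: a a A B  =>  a a a B   (applied A -> a)
  Step 7: a a a B  =>  a a a b   (applied B -> b)
Final yield: a a a b
Total rewrite steps: 7

7


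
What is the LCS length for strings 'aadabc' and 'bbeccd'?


DP table for LCS of 'aadabc' and 'bbeccd':
       b  b  e  c  c  d
    0  0  0  0  0  0  0
  a 0  0  0  0  0  0  0
  a 0  0  0  0  0  0  0
  d 0  0  0  0  0  0  1
  a 0  0  0  0  0  0  1
  b 0  1  1  1  1  1  1
  c 0  1  1  1  2  2  2
LCS: 'bc'
LCS length = 2

2


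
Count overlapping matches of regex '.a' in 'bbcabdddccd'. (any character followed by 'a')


Pattern: .a means any character followed by 'a'.
Scanning 'bbcabdddccd' position-by-position:
  Pos 0: window 'bb' -> no
  Pos 1: window 'bc' -> no
  Pos 2: window 'ca' -> MATCH
  Pos 3: window 'ab' -> no
  Pos 4: window 'bd' -> no
  Pos 5: window 'dd' -> no
  Pos 6: window 'dd' -> no
  Pos 7: window 'dc' -> no
  Pos 8: window 'cc' -> no
  Pos 9: window 'cd' -> no
  Pos 10: window 'd' -> no
Total matches: 1

1


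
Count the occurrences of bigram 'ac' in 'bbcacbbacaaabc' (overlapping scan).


Scanning 'bbcacbbacaaabc' for bigram 'ac':
  Position 0: 'bb' -> no
  Position 1: 'bc' -> no
  Position 2: 'ca' -> no
  Position 3: 'ac' -> MATCH
  Position 4: 'cb' -> no
  Position 5: 'bb' -> no
  Position 6: 'ba' -> no
  Position 7: 'ac' -> MATCH
  Position 8: 'ca' -> no
  Position 9: 'aa' -> no
  Position 10: 'aa' -> no
  Position 11: 'ab' -> no
  Position 12: 'bc' -> no
Total matches: 2

2


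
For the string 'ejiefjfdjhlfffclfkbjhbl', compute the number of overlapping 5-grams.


String 'ejiefjfdjhlfffclfkbjhbl' has length L = 23.
Number of overlapping n-grams = L - n + 1
Substituting: 23 - 5 + 1 = 19

19


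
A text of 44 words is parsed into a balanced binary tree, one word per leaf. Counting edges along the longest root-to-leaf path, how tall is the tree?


In a balanced binary tree with n leaves the deepest leaf is ceil(log2(n)) edges below the root.
log2(44) = 5.4594
ceil(5.4594) = 6
height (edges) = 6

6


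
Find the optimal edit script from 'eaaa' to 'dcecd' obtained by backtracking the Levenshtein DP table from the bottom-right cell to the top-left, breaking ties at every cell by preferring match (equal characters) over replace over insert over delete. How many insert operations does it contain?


Edit distance = 5. Backtracking from cell (4, 5) with preference match > replace > insert > delete,
then listing the resulting alignment 'eaaa' -> 'dcecd' left to right:
  Step 1: insert 'd' [insertion #1]
  Step 2: replace e->c
  Step 3: replace a->e
  Step 4: replace a->c
  Step 5: replace a->d
Total insertions: 1

1


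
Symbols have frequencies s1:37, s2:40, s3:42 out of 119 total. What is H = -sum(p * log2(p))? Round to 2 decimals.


Computing entropy H = -sum(p_i * log2(p_i)):
  s1: p = 37/119 = 0.3109, -p*log2(p) = 0.5240
  s2: p = 40/119 = 0.3361, -p*log2(p) = 0.5287
  s3: p = 42/119 = 0.3529, -p*log2(p) = 0.5303
H = sum of terms = 1.5830
Rounded to 2 decimals: 1.58

1.58


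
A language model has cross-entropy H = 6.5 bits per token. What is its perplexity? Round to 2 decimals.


Perplexity formula: PP = 2^H
H = 6.5
PP = 2^6.5
Decompose: 2^6.5 = 2^6 * 2^0.5 = 2^6 * sqrt(2)
2^6 = 64, sqrt(2) ~ 1.4142136
PP ~ 64 * 1.4142136 = 90.5096704
Rounded to 2 decimals: 90.51

90.51


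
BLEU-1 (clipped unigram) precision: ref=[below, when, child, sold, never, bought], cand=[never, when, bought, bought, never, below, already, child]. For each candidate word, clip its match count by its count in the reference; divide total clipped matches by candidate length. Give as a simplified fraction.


Reference word counts: {'below': 1, 'bought': 1, 'child': 1, 'never': 1, 'sold': 1, 'when': 1}
Checking each candidate word (with clipping):
  'never' -> in reference (ref count 1, used 1/1) -> match (matches: 1)
  'when' -> in reference (ref count 1, used 1/1) -> match (matches: 2)
  'bought' -> in reference (ref count 1, used 1/1) -> match (matches: 3)
  'bought' -> ref count 1 already used up (1/1) -> clipped, no match (matches: 3)
  'never' -> ref count 1 already used up (1/1) -> clipped, no match (matches: 3)
  'below' -> in reference (ref count 1, used 1/1) -> match (matches: 4)
  'already' -> not in reference -> no match (matches: 4)
  'child' -> in reference (ref count 1, used 1/1) -> match (matches: 5)
Clipped matches: 5, Candidate length: 8
Precision = 5/8

5/8


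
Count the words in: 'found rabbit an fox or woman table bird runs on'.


Counting words by splitting on spaces:
  Word 1: 'found'
  Word 2: 'rabbit'
  Word 3: 'an'
  Word 4: 'fox'
  Word 5: 'or'
  Word 6: 'woman'
  Word 7: 'table'
  Word 8: 'bird'
  Word 9: 'runs'
  Word 10: 'on'
Total words: 10

10


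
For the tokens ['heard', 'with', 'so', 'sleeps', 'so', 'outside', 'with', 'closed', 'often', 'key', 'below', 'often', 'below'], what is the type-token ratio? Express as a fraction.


Tokens: 13
Unique types: ('below', 'closed', 'heard', 'key', 'often', 'outside', 'sleeps', 'so', 'with') = 9
TTR = 9/13
Already in lowest terms.

9/13


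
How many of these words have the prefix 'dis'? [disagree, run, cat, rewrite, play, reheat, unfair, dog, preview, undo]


Checking each word for prefix 'dis':
  'disagree' -> YES, starts with 'dis' (count: 1)
  'run' -> no (count: 1)
  'cat' -> no (count: 1)
  'rewrite' -> no (count: 1)
  'play' -> no (count: 1)
  'reheat' -> no (count: 1)
  'unfair' -> no (count: 1)
  'dog' -> no (count: 1)
  'preview' -> no (count: 1)
  'undo' -> no (count: 1)
Total with prefix 'dis': 1

1


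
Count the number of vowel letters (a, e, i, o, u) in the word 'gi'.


Scanning each character of 'gi':
  Position 1: 'g' -> consonant (running count: 0)
  Position 2: 'i' -> vowel (running count: 1)
Total vowels: 1

1


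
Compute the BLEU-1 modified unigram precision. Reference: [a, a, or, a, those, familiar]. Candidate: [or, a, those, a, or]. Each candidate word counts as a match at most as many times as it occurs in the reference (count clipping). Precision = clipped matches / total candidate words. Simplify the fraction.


Reference word counts: {'a': 3, 'familiar': 1, 'or': 1, 'those': 1}
Checking each candidate word (with clipping):
  'or' -> in reference (ref count 1, used 1/1) -> match (matches: 1)
  'a' -> in reference (ref count 3, used 1/3) -> match (matches: 2)
  'those' -> in reference (ref count 1, used 1/1) -> match (matches: 3)
  'a' -> in reference (ref count 3, used 2/3) -> match (matches: 4)
  'or' -> ref count 1 already used up (1/1) -> clipped, no match (matches: 4)
Clipped matches: 4, Candidate length: 5
Precision = 4/5

4/5


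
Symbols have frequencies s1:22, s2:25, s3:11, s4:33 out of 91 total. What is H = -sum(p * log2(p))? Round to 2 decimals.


Computing entropy H = -sum(p_i * log2(p_i)):
  s1: p = 22/91 = 0.2418, -p*log2(p) = 0.4952
  s2: p = 25/91 = 0.2747, -p*log2(p) = 0.5121
  s3: p = 11/91 = 0.1209, -p*log2(p) = 0.3685
  s4: p = 33/91 = 0.3626, -p*log2(p) = 0.5307
H = sum of terms = 1.9065
Rounded to 2 decimals: 1.91

1.91


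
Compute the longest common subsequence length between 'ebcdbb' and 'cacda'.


DP table for LCS of 'ebcdbb' and 'cacda':
       c  a  c  d  a
    0  0  0  0  0  0
  e 0  0  0  0  0  0
  b 0  0  0  0  0  0
  c 0  1  1  1  1  1
  d 0  1  1  1  2  2
  b 0  1  1  1  2  2
  b 0  1  1  1  2  2
LCS: 'cd'
LCS length = 2

2


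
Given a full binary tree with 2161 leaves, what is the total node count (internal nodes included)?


Leaf nodes (terminals): 2161
Internal nodes = n - 1 = 2161 - 1 = 2160
Total = leaves + internal = 2161 + 2160 = 4321

4321


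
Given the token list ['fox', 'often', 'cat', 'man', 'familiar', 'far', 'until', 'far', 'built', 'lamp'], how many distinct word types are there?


Listing all tokens and tracking unique types:
  Token 1: 'fox' -> NEW (unique so far: 1)
  Token 2: 'often' -> NEW (unique so far: 2)
  Token 3: 'cat' -> NEW (unique so far: 3)
  Token 4: 'man' -> NEW (unique so far: 4)
  Token 5: 'familiar' -> NEW (unique so far: 5)
  Token 6: 'far' -> NEW (unique so far: 6)
  Token 7: 'until' -> NEW (unique so far: 7)
  Token 8: 'far' -> duplicate (unique so far: 7)
  Token 9: 'built' -> NEW (unique so far: 8)
  Token 10: 'lamp' -> NEW (unique so far: 9)
Unique types: ('built', 'cat', 'familiar', 'far', 'fox', 'lamp', 'man', 'often', 'until')
Vocabulary size: 9

9


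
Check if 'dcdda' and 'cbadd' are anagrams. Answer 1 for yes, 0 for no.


Sort characters of 'dcdda': 'acddd'
Sort characters of 'cbadd': 'abcdd'
Sorted forms differ -> they are NOT anagrams
Result: 0

0


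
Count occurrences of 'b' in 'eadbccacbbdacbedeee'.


Scanning 'eadbccacbbdacbedeee' for 'b':
  Position 3: 'b' -> MATCH (count: 1)
  Position 8: 'b' -> MATCH (count: 2)
  Position 9: 'b' -> MATCH (count: 3)
  Position 13: 'b' -> MATCH (count: 4)
Total occurrences of 'b': 4

4


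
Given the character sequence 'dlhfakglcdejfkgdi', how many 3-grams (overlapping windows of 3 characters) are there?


String 'dlhfakglcdejfkgdi' has length L = 17.
Number of overlapping n-grams = L - n + 1
Substituting: 17 - 3 + 1 = 15

15


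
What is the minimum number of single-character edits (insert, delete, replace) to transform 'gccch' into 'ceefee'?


Building DP table for s1='gccch' (len 5) and s2='ceefee' (len 6):
       c  e  e  f  e  e
    0  1  2  3  4  5  6
  g 1  1  2  3  4  5  6
  c 2  1  2  3  4  5  6
  c 3  2  2  3  4  5  6
  c 4  3  3  3  4  5  6
  h 5  4  4  4  4  5  6
Edit distance = dp[5][6] = 6

6
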